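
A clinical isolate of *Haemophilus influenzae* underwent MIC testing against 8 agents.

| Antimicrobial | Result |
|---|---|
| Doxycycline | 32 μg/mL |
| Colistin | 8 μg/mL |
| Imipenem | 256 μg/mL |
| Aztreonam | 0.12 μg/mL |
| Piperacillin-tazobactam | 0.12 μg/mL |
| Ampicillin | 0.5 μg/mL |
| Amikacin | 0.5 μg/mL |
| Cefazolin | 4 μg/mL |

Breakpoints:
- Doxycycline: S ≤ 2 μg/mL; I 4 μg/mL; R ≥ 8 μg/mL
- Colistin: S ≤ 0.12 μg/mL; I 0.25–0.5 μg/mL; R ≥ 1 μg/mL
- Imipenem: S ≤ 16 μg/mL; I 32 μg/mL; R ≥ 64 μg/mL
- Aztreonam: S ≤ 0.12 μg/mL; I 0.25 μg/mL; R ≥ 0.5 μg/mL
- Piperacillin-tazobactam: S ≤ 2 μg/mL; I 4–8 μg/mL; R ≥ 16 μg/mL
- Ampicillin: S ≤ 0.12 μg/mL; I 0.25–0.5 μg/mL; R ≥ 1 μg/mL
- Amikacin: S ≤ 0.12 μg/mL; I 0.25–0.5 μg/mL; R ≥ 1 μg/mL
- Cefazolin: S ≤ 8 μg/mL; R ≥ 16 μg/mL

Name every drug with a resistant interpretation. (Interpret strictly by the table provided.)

doxycycline, colistin, imipenem

Doxycycline (32 μg/mL) ≥ 8 μg/mL — resistant
Colistin: 8 μg/mL is ≥ 1 μg/mL — Resistant
Imipenem: 256 μg/mL is ≥ 64 μg/mL ⇒ Resistant
Aztreonam 0.12 μg/mL: ≤ 0.12 μg/mL — S
Piperacillin-tazobactam 0.12 μg/mL: ≤ 2 μg/mL ⇒ Susceptible
Ampicillin 0.5 μg/mL: in 0.25–0.5 μg/mL → Intermediate
Amikacin 0.5 μg/mL: in 0.25–0.5 μg/mL ⇒ Intermediate
Cefazolin 4 μg/mL: ≤ 8 μg/mL ⇒ Susceptible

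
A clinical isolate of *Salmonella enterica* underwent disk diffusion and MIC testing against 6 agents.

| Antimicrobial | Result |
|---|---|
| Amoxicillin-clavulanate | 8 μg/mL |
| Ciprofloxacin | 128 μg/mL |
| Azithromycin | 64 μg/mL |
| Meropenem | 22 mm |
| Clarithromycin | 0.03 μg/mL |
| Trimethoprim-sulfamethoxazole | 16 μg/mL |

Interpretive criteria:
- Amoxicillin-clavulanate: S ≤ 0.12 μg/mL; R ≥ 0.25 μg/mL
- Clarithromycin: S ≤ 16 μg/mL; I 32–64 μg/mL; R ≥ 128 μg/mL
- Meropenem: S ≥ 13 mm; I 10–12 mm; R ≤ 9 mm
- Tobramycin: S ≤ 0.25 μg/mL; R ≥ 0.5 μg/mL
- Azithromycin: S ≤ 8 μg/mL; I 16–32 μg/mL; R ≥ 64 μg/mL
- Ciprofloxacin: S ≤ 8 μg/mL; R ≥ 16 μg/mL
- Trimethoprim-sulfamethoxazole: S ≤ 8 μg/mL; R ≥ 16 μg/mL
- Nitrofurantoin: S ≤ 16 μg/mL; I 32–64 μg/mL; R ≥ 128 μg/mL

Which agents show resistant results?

amoxicillin-clavulanate, ciprofloxacin, azithromycin, trimethoprim-sulfamethoxazole

Amoxicillin-clavulanate: 8 μg/mL is ≥ 0.25 μg/mL → R
Ciprofloxacin 128 μg/mL: ≥ 16 μg/mL → resistant
Azithromycin 64 μg/mL: ≥ 64 μg/mL ⇒ Resistant
Meropenem (22 mm) ≥ 13 mm → Susceptible
Clarithromycin 0.03 μg/mL: ≤ 16 μg/mL ⇒ susceptible
Trimethoprim-sulfamethoxazole: 16 μg/mL is ≥ 16 μg/mL ⇒ resistant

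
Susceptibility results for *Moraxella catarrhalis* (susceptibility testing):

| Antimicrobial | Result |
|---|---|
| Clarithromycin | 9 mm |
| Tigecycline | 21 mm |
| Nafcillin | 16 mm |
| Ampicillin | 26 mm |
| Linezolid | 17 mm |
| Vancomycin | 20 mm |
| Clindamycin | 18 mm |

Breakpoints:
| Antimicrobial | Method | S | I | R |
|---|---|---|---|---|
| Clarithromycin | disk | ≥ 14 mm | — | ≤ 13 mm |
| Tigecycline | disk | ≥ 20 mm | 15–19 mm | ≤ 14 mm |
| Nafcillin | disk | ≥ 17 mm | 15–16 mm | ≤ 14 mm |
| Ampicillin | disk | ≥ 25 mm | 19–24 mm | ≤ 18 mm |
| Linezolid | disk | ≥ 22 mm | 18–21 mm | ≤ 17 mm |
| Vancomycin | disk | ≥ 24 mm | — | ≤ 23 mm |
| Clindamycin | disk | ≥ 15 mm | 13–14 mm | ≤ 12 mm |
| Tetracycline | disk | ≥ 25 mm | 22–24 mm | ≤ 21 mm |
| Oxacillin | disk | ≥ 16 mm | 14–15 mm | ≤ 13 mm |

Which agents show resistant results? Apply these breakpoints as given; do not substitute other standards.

Clarithromycin: 9 mm is ≤ 13 mm — resistant
Tigecycline: 21 mm is ≥ 20 mm — susceptible
Nafcillin 16 mm: in 15–16 mm — intermediate
Ampicillin 26 mm: ≥ 25 mm — susceptible
Linezolid: 17 mm is ≤ 17 mm → R
Vancomycin (20 mm) ≤ 23 mm ⇒ R
Clindamycin 18 mm: ≥ 15 mm — Susceptible

clarithromycin, linezolid, vancomycin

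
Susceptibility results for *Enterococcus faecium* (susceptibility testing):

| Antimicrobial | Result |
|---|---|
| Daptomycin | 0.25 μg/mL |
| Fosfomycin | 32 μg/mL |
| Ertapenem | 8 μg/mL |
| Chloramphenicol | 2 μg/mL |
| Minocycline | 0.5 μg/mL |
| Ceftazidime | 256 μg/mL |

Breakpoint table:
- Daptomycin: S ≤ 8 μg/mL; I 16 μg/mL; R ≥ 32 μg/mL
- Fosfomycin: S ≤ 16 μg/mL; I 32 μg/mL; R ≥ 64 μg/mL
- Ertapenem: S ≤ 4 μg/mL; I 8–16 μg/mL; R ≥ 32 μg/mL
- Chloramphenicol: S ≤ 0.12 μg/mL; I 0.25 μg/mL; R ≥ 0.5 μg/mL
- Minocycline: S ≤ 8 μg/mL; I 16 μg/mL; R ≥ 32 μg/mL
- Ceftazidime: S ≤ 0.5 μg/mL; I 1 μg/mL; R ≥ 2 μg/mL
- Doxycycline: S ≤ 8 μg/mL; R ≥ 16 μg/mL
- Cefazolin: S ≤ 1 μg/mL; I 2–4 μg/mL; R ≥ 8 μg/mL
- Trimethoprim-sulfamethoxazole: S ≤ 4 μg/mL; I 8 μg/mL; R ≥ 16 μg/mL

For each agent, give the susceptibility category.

S, I, I, R, S, R

Daptomycin (0.25 μg/mL) ≤ 8 μg/mL → Susceptible
Fosfomycin (32 μg/mL) = 32 μg/mL ⇒ I
Ertapenem 8 μg/mL: in 8–16 μg/mL → intermediate
Chloramphenicol (2 μg/mL) ≥ 0.5 μg/mL ⇒ Resistant
Minocycline (0.5 μg/mL) ≤ 8 μg/mL — S
Ceftazidime: 256 μg/mL is ≥ 2 μg/mL ⇒ R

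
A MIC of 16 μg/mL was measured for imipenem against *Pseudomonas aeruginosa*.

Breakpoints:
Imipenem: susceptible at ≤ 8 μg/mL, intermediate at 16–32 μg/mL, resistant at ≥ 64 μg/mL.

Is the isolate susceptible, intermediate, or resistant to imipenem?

I

Imipenem 16 μg/mL: in 16–32 μg/mL ⇒ Intermediate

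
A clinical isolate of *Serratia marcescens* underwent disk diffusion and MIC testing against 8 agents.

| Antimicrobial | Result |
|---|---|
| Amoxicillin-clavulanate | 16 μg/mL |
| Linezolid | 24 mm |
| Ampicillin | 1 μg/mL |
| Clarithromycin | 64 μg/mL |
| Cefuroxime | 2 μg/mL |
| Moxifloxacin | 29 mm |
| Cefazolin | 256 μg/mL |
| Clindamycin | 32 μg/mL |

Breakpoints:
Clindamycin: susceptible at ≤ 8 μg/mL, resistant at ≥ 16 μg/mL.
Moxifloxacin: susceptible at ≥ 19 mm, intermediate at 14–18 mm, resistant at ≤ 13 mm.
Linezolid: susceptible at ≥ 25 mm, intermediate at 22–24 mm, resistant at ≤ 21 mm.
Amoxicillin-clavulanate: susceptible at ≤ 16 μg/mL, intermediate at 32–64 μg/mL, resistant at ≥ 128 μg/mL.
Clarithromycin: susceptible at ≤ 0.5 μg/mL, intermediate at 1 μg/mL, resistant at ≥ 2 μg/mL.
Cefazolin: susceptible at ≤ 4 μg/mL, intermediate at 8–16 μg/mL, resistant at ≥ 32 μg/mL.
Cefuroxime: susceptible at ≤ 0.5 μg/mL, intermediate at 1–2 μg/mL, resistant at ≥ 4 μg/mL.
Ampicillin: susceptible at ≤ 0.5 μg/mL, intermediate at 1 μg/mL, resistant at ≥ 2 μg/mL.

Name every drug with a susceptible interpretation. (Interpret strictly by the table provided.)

Amoxicillin-clavulanate (16 μg/mL) ≤ 16 μg/mL ⇒ susceptible
Linezolid: 24 mm is in 22–24 mm — intermediate
Ampicillin: 1 μg/mL is = 1 μg/mL → Intermediate
Clarithromycin 64 μg/mL: ≥ 2 μg/mL → Resistant
Cefuroxime 2 μg/mL: in 1–2 μg/mL → intermediate
Moxifloxacin: 29 mm is ≥ 19 mm ⇒ S
Cefazolin (256 μg/mL) ≥ 32 μg/mL — resistant
Clindamycin 32 μg/mL: ≥ 16 μg/mL ⇒ Resistant

amoxicillin-clavulanate, moxifloxacin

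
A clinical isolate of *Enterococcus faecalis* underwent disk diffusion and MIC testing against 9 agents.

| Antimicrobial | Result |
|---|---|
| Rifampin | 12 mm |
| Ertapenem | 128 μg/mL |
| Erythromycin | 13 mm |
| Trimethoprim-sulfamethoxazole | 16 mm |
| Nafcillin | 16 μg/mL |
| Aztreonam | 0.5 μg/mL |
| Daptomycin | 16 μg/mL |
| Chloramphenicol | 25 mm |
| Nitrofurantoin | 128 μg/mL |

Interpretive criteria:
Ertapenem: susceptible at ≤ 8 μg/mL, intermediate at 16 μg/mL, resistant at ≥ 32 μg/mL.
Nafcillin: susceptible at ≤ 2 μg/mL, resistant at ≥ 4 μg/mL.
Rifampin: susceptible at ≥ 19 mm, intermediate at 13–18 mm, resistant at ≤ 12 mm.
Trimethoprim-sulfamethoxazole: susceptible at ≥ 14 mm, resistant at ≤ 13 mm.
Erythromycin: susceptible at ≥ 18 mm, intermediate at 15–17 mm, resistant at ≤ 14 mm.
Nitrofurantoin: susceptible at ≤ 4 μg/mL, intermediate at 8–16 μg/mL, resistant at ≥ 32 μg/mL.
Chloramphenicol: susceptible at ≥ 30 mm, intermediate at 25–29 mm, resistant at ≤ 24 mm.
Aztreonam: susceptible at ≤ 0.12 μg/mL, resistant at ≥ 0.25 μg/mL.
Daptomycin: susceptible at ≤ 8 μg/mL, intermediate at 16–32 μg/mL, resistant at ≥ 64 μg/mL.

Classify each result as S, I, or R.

Rifampin 12 mm: ≤ 12 mm ⇒ R
Ertapenem (128 μg/mL) ≥ 32 μg/mL → R
Erythromycin: 13 mm is ≤ 14 mm — Resistant
Trimethoprim-sulfamethoxazole: 16 mm is ≥ 14 mm → susceptible
Nafcillin 16 μg/mL: ≥ 4 μg/mL ⇒ R
Aztreonam (0.5 μg/mL) ≥ 0.25 μg/mL → Resistant
Daptomycin (16 μg/mL) in 16–32 μg/mL — I
Chloramphenicol: 25 mm is in 25–29 mm → Intermediate
Nitrofurantoin 128 μg/mL: ≥ 32 μg/mL ⇒ R

R, R, R, S, R, R, I, I, R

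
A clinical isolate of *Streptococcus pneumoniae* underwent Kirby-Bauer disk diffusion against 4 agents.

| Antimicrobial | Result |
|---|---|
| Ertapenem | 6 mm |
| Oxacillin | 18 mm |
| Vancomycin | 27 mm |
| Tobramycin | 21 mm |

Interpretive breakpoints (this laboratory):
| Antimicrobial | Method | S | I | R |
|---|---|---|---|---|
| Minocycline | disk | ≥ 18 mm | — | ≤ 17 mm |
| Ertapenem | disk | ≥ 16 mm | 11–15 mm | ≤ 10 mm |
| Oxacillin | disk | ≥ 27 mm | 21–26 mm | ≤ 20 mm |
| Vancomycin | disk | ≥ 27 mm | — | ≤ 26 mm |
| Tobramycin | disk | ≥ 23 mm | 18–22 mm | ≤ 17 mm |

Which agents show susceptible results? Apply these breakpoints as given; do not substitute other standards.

Ertapenem 6 mm: ≤ 10 mm — Resistant
Oxacillin 18 mm: ≤ 20 mm — resistant
Vancomycin (27 mm) ≥ 27 mm → S
Tobramycin: 21 mm is in 18–22 mm ⇒ I

vancomycin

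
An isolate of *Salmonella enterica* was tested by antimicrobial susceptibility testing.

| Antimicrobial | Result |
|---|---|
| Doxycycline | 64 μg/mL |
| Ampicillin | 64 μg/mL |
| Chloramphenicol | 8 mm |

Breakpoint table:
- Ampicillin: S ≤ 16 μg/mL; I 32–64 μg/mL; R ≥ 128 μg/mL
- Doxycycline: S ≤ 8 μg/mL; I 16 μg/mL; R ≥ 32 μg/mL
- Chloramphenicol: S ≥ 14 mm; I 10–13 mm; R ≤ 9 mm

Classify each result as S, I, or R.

Doxycycline (64 μg/mL) ≥ 32 μg/mL ⇒ resistant
Ampicillin 64 μg/mL: in 32–64 μg/mL → I
Chloramphenicol: 8 mm is ≤ 9 mm — R

R, I, R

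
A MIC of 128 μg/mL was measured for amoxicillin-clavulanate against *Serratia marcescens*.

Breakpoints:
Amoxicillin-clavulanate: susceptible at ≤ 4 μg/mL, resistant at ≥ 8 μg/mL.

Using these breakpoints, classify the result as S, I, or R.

R

Amoxicillin-clavulanate: 128 μg/mL is ≥ 8 μg/mL ⇒ R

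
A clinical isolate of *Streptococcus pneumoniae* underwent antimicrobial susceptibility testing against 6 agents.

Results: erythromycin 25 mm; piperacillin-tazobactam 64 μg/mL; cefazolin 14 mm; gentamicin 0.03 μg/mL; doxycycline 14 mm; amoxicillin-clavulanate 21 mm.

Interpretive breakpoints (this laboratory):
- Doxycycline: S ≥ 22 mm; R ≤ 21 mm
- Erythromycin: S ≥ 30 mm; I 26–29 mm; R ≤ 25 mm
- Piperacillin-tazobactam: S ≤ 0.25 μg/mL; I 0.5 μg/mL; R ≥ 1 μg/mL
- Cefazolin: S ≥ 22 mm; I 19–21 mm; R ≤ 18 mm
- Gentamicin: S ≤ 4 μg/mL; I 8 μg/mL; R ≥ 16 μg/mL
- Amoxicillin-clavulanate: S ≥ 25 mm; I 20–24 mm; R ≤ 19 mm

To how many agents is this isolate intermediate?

1

Erythromycin 25 mm: ≤ 25 mm → R
Piperacillin-tazobactam: 64 μg/mL is ≥ 1 μg/mL — resistant
Cefazolin 14 mm: ≤ 18 mm — Resistant
Gentamicin (0.03 μg/mL) ≤ 4 μg/mL — S
Doxycycline (14 mm) ≤ 21 mm → resistant
Amoxicillin-clavulanate: 21 mm is in 20–24 mm ⇒ I
Intermediate: 1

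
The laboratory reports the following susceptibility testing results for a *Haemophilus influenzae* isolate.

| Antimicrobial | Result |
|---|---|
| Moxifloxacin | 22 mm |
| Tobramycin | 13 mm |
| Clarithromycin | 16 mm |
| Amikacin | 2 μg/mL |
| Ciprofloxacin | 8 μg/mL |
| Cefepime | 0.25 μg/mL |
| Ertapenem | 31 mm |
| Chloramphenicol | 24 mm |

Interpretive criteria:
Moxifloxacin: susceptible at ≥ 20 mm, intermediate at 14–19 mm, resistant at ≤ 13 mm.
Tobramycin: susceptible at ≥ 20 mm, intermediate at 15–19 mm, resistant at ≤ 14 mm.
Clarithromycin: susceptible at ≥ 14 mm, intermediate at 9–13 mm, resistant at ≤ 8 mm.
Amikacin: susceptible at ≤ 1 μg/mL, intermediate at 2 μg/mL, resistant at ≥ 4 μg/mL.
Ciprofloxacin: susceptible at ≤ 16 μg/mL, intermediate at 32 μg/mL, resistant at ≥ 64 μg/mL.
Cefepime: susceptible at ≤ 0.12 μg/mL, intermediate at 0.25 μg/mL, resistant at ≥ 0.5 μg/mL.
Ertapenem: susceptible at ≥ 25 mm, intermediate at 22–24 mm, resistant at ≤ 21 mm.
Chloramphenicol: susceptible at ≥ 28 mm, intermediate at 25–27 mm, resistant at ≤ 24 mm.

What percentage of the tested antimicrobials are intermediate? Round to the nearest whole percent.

Moxifloxacin: 22 mm is ≥ 20 mm ⇒ susceptible
Tobramycin (13 mm) ≤ 14 mm — Resistant
Clarithromycin: 16 mm is ≥ 14 mm → Susceptible
Amikacin 2 μg/mL: = 2 μg/mL → I
Ciprofloxacin 8 μg/mL: ≤ 16 μg/mL — susceptible
Cefepime 0.25 μg/mL: = 0.25 μg/mL — Intermediate
Ertapenem (31 mm) ≥ 25 mm ⇒ S
Chloramphenicol 24 mm: ≤ 24 mm — Resistant
Intermediate: 2/8

25%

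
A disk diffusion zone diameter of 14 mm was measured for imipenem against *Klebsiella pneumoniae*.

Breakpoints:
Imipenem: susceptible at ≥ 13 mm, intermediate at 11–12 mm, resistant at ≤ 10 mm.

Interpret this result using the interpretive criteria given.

Imipenem 14 mm: ≥ 13 mm ⇒ S

Susceptible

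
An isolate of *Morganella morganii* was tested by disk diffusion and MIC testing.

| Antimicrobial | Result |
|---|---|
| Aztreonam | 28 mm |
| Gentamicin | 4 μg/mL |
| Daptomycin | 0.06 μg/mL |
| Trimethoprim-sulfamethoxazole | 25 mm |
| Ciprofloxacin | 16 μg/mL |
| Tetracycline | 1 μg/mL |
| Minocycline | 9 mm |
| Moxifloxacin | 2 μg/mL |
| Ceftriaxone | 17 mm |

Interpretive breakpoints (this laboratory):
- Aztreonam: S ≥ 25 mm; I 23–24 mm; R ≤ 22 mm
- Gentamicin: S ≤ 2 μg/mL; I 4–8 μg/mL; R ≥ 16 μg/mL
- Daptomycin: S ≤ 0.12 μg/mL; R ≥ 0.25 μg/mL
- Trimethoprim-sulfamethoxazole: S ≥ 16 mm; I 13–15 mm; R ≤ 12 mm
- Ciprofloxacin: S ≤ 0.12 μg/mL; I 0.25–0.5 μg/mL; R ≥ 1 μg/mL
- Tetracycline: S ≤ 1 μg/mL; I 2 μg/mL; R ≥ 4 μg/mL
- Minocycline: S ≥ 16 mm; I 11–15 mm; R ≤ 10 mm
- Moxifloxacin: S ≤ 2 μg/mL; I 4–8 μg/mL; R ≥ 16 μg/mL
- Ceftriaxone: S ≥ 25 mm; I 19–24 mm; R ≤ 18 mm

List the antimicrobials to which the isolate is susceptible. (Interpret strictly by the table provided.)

aztreonam, daptomycin, trimethoprim-sulfamethoxazole, tetracycline, moxifloxacin

Aztreonam (28 mm) ≥ 25 mm ⇒ S
Gentamicin 4 μg/mL: in 4–8 μg/mL → I
Daptomycin (0.06 μg/mL) ≤ 0.12 μg/mL — susceptible
Trimethoprim-sulfamethoxazole (25 mm) ≥ 16 mm — susceptible
Ciprofloxacin (16 μg/mL) ≥ 1 μg/mL ⇒ resistant
Tetracycline 1 μg/mL: ≤ 1 μg/mL → susceptible
Minocycline: 9 mm is ≤ 10 mm — Resistant
Moxifloxacin (2 μg/mL) ≤ 2 μg/mL → susceptible
Ceftriaxone 17 mm: ≤ 18 mm — Resistant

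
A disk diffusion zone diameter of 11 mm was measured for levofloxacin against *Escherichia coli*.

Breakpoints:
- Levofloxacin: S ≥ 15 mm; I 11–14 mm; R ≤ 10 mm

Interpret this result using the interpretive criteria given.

Intermediate

Levofloxacin 11 mm: in 11–14 mm ⇒ intermediate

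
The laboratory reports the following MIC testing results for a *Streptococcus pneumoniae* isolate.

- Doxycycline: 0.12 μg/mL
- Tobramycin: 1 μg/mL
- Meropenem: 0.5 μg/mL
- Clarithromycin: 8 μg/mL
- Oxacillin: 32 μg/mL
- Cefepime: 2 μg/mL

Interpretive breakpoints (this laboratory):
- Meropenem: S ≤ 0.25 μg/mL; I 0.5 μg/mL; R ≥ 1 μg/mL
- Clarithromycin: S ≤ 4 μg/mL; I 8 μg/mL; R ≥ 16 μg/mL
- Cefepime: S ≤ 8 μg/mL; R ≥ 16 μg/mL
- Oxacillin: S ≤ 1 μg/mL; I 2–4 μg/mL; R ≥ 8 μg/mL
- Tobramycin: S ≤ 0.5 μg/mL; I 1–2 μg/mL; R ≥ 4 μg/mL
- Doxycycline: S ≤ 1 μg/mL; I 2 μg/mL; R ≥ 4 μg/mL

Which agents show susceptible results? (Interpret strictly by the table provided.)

Doxycycline (0.12 μg/mL) ≤ 1 μg/mL ⇒ S
Tobramycin 1 μg/mL: in 1–2 μg/mL ⇒ I
Meropenem: 0.5 μg/mL is = 0.5 μg/mL ⇒ I
Clarithromycin: 8 μg/mL is = 8 μg/mL → I
Oxacillin 32 μg/mL: ≥ 8 μg/mL — resistant
Cefepime: 2 μg/mL is ≤ 8 μg/mL — susceptible

doxycycline, cefepime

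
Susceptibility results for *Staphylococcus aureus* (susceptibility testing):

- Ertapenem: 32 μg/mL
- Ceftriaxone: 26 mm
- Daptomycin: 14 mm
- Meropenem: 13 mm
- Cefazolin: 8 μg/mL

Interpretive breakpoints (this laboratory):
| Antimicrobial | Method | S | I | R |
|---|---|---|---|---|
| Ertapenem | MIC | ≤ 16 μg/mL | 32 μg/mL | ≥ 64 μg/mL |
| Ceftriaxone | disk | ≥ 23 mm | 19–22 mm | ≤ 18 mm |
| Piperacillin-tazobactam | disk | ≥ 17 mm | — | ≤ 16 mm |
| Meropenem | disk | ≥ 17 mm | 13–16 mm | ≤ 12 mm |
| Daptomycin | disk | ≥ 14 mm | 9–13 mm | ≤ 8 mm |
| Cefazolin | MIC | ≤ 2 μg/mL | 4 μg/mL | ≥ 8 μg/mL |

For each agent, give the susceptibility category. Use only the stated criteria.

Ertapenem (32 μg/mL) = 32 μg/mL → intermediate
Ceftriaxone (26 mm) ≥ 23 mm → susceptible
Daptomycin: 14 mm is ≥ 14 mm → Susceptible
Meropenem 13 mm: in 13–16 mm → Intermediate
Cefazolin: 8 μg/mL is ≥ 8 μg/mL — R

I, S, S, I, R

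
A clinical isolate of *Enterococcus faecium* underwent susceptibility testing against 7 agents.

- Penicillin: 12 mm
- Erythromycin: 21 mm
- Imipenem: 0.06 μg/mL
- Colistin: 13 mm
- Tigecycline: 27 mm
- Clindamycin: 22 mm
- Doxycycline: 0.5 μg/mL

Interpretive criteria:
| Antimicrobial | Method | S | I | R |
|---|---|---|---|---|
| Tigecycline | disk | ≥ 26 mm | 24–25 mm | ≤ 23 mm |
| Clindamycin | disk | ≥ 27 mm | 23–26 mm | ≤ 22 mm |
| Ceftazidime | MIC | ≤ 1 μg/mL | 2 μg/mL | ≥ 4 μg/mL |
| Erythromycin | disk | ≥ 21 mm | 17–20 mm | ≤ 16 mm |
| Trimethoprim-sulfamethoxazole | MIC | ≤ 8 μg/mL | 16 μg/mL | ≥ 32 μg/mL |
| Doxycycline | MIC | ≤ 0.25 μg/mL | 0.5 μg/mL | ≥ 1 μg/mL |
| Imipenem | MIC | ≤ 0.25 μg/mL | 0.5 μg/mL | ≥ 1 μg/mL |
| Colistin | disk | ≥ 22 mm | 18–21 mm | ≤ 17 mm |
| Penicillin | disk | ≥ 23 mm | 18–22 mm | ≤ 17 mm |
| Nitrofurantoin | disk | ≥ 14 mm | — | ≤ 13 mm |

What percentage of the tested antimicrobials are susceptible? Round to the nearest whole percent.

43%

Penicillin: 12 mm is ≤ 17 mm — Resistant
Erythromycin: 21 mm is ≥ 21 mm → Susceptible
Imipenem (0.06 μg/mL) ≤ 0.25 μg/mL → susceptible
Colistin 13 mm: ≤ 17 mm → R
Tigecycline (27 mm) ≥ 26 mm — susceptible
Clindamycin (22 mm) ≤ 22 mm → R
Doxycycline: 0.5 μg/mL is = 0.5 μg/mL ⇒ intermediate
Susceptible: 3/7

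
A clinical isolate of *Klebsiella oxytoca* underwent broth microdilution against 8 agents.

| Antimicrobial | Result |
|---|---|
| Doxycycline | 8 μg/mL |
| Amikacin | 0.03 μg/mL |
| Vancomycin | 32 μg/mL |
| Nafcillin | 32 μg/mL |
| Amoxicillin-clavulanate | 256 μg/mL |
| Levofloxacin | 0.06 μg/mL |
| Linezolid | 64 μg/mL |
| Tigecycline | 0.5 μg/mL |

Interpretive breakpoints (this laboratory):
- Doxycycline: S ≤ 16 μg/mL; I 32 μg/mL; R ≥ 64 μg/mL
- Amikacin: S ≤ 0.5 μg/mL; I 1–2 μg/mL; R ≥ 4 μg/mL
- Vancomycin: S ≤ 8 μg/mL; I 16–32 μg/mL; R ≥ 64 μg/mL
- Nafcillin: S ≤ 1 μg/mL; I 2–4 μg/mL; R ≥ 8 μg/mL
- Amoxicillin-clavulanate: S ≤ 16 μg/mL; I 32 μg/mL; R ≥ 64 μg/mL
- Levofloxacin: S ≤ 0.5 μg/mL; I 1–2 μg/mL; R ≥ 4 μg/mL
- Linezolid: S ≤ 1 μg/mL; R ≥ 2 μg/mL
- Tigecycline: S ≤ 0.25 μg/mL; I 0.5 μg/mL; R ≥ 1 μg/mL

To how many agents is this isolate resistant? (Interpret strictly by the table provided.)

Doxycycline 8 μg/mL: ≤ 16 μg/mL ⇒ S
Amikacin 0.03 μg/mL: ≤ 0.5 μg/mL ⇒ S
Vancomycin (32 μg/mL) in 16–32 μg/mL — Intermediate
Nafcillin 32 μg/mL: ≥ 8 μg/mL — R
Amoxicillin-clavulanate 256 μg/mL: ≥ 64 μg/mL → R
Levofloxacin (0.06 μg/mL) ≤ 0.5 μg/mL — S
Linezolid (64 μg/mL) ≥ 2 μg/mL → Resistant
Tigecycline: 0.5 μg/mL is = 0.5 μg/mL → intermediate
Resistant: 3

3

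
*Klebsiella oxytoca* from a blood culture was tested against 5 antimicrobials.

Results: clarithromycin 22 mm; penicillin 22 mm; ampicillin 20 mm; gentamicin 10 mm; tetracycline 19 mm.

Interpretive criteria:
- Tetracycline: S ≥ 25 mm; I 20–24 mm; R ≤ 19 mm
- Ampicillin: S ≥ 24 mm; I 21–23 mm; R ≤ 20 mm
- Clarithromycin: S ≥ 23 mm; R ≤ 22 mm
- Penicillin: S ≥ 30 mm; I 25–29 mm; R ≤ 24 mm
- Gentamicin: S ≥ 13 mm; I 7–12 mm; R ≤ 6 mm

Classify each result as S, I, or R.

R, R, R, I, R

Clarithromycin 22 mm: ≤ 22 mm → resistant
Penicillin: 22 mm is ≤ 24 mm — R
Ampicillin 20 mm: ≤ 20 mm — resistant
Gentamicin (10 mm) in 7–12 mm → intermediate
Tetracycline 19 mm: ≤ 19 mm → resistant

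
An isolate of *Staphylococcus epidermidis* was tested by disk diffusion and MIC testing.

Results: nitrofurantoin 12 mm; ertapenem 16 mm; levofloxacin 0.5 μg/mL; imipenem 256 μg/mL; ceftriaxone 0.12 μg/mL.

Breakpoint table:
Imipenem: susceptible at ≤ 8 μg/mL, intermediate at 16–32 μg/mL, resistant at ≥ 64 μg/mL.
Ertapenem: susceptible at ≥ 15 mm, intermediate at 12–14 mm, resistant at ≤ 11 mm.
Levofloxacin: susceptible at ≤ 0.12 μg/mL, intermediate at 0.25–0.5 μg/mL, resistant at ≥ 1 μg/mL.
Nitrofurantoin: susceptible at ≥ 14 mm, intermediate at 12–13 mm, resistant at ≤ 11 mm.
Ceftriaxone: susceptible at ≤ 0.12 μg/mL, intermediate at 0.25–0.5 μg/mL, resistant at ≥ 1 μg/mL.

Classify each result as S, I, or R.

Nitrofurantoin: 12 mm is in 12–13 mm ⇒ intermediate
Ertapenem: 16 mm is ≥ 15 mm → Susceptible
Levofloxacin 0.5 μg/mL: in 0.25–0.5 μg/mL → I
Imipenem (256 μg/mL) ≥ 64 μg/mL — R
Ceftriaxone 0.12 μg/mL: ≤ 0.12 μg/mL → Susceptible

I, S, I, R, S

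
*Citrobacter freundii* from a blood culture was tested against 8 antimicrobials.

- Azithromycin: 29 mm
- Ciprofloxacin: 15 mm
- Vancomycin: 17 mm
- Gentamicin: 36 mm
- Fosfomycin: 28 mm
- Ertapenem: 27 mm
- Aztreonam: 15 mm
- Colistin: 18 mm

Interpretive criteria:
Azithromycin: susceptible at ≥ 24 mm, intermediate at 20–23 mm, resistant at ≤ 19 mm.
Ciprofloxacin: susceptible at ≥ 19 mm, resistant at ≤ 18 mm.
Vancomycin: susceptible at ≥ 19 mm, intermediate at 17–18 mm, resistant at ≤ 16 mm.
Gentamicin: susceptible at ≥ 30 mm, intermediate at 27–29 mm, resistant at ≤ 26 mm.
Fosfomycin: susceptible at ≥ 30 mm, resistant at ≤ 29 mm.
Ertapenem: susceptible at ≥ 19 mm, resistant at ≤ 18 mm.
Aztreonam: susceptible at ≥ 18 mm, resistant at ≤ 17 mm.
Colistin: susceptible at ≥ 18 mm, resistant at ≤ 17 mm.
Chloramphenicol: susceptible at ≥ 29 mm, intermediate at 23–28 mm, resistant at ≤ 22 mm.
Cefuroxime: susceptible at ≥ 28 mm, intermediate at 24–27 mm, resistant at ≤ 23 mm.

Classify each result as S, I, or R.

Azithromycin 29 mm: ≥ 24 mm ⇒ Susceptible
Ciprofloxacin: 15 mm is ≤ 18 mm ⇒ R
Vancomycin 17 mm: in 17–18 mm ⇒ Intermediate
Gentamicin (36 mm) ≥ 30 mm → Susceptible
Fosfomycin 28 mm: ≤ 29 mm ⇒ Resistant
Ertapenem: 27 mm is ≥ 19 mm → S
Aztreonam: 15 mm is ≤ 17 mm — resistant
Colistin 18 mm: ≥ 18 mm ⇒ Susceptible

S, R, I, S, R, S, R, S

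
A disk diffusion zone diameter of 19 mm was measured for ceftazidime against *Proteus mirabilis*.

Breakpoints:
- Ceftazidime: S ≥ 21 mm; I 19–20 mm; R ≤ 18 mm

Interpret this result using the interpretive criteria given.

Intermediate

Ceftazidime 19 mm: in 19–20 mm ⇒ intermediate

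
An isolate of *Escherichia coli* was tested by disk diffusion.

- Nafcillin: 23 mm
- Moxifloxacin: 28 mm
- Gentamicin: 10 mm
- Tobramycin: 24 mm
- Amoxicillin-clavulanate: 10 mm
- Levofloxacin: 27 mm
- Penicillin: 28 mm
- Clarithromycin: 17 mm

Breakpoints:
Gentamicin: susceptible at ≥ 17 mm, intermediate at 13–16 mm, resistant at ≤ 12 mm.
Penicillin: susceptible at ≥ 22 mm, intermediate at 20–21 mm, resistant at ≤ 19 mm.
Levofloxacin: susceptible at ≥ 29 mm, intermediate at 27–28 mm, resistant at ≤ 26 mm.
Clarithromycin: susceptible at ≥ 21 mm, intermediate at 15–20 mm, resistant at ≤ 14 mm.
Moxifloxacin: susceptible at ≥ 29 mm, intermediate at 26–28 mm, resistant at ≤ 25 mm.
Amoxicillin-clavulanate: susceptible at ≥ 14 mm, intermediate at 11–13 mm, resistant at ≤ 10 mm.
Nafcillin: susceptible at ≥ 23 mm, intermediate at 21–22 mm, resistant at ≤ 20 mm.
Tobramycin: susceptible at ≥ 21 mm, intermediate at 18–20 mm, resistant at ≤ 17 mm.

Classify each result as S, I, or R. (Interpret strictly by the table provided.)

S, I, R, S, R, I, S, I

Nafcillin 23 mm: ≥ 23 mm ⇒ S
Moxifloxacin: 28 mm is in 26–28 mm — intermediate
Gentamicin: 10 mm is ≤ 12 mm — resistant
Tobramycin 24 mm: ≥ 21 mm ⇒ susceptible
Amoxicillin-clavulanate (10 mm) ≤ 10 mm — R
Levofloxacin (27 mm) in 27–28 mm — Intermediate
Penicillin: 28 mm is ≥ 22 mm ⇒ Susceptible
Clarithromycin: 17 mm is in 15–20 mm ⇒ Intermediate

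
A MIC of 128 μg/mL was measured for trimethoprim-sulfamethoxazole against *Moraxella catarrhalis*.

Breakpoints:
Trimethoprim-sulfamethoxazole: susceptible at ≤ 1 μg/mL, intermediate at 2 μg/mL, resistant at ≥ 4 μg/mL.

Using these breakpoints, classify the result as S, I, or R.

Trimethoprim-sulfamethoxazole (128 μg/mL) ≥ 4 μg/mL → resistant

R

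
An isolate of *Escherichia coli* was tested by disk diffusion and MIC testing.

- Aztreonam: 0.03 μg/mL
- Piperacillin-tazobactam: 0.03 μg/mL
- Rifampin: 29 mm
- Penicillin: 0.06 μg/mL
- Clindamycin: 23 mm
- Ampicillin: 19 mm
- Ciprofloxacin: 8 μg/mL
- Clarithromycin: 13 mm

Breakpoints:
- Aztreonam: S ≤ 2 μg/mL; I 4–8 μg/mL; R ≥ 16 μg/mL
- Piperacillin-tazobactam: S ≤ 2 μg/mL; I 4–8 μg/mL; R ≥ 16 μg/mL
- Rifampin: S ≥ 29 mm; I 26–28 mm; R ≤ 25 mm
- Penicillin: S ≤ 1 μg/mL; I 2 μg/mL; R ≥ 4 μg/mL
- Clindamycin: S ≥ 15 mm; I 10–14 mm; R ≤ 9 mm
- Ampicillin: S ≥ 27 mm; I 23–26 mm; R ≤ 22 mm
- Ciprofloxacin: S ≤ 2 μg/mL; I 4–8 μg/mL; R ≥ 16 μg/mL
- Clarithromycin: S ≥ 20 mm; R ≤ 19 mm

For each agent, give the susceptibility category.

S, S, S, S, S, R, I, R

Aztreonam 0.03 μg/mL: ≤ 2 μg/mL → S
Piperacillin-tazobactam (0.03 μg/mL) ≤ 2 μg/mL ⇒ S
Rifampin: 29 mm is ≥ 29 mm → S
Penicillin: 0.06 μg/mL is ≤ 1 μg/mL — S
Clindamycin: 23 mm is ≥ 15 mm ⇒ S
Ampicillin 19 mm: ≤ 22 mm — Resistant
Ciprofloxacin: 8 μg/mL is in 4–8 μg/mL ⇒ I
Clarithromycin (13 mm) ≤ 19 mm — resistant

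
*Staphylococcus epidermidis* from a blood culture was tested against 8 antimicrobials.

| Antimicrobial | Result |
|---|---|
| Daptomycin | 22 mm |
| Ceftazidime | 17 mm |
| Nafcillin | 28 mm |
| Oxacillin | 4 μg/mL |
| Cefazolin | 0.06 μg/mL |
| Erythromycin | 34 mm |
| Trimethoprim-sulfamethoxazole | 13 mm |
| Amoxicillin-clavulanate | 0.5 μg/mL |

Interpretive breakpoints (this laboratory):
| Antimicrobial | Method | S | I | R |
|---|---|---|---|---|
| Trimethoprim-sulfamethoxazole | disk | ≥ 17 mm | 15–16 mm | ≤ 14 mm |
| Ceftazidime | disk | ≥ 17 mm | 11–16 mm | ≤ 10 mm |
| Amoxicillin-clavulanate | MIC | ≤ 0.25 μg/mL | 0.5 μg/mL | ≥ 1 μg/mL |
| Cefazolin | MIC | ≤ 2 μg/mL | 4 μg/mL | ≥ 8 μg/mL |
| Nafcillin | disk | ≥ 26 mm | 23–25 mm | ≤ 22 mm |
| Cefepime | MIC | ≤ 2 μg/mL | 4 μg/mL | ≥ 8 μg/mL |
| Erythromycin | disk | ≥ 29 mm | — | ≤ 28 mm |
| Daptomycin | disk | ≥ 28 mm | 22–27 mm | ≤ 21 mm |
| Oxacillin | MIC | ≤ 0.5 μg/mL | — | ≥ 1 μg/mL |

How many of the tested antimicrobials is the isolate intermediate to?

2

Daptomycin: 22 mm is in 22–27 mm → intermediate
Ceftazidime (17 mm) ≥ 17 mm → S
Nafcillin: 28 mm is ≥ 26 mm → Susceptible
Oxacillin (4 μg/mL) ≥ 1 μg/mL — R
Cefazolin: 0.06 μg/mL is ≤ 2 μg/mL ⇒ S
Erythromycin 34 mm: ≥ 29 mm ⇒ S
Trimethoprim-sulfamethoxazole: 13 mm is ≤ 14 mm ⇒ resistant
Amoxicillin-clavulanate: 0.5 μg/mL is = 0.5 μg/mL — I
Intermediate: 2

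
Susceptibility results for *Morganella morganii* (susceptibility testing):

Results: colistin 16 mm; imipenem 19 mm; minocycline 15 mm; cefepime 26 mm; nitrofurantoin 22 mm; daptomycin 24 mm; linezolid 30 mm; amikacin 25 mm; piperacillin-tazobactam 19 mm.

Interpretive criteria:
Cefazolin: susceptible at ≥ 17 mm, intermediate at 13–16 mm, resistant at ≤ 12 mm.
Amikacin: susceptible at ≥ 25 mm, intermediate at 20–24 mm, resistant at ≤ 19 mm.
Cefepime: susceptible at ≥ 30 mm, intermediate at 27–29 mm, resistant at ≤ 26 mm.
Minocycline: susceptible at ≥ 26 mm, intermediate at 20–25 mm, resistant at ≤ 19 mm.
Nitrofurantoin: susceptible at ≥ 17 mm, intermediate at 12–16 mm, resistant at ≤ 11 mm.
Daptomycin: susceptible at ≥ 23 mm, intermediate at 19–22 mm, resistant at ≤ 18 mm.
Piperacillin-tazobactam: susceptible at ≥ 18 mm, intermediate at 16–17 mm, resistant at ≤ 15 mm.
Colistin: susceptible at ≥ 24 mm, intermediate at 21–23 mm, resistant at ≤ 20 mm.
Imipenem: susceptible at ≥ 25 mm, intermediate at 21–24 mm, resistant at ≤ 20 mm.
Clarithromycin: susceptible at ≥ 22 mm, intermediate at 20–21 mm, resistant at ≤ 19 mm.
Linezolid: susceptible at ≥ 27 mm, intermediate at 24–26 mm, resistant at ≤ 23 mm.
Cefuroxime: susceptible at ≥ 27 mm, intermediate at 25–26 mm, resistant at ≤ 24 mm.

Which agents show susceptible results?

Colistin: 16 mm is ≤ 20 mm — R
Imipenem: 19 mm is ≤ 20 mm → resistant
Minocycline (15 mm) ≤ 19 mm ⇒ Resistant
Cefepime (26 mm) ≤ 26 mm → R
Nitrofurantoin 22 mm: ≥ 17 mm ⇒ S
Daptomycin 24 mm: ≥ 23 mm → Susceptible
Linezolid: 30 mm is ≥ 27 mm → susceptible
Amikacin (25 mm) ≥ 25 mm → Susceptible
Piperacillin-tazobactam 19 mm: ≥ 18 mm — susceptible

nitrofurantoin, daptomycin, linezolid, amikacin, piperacillin-tazobactam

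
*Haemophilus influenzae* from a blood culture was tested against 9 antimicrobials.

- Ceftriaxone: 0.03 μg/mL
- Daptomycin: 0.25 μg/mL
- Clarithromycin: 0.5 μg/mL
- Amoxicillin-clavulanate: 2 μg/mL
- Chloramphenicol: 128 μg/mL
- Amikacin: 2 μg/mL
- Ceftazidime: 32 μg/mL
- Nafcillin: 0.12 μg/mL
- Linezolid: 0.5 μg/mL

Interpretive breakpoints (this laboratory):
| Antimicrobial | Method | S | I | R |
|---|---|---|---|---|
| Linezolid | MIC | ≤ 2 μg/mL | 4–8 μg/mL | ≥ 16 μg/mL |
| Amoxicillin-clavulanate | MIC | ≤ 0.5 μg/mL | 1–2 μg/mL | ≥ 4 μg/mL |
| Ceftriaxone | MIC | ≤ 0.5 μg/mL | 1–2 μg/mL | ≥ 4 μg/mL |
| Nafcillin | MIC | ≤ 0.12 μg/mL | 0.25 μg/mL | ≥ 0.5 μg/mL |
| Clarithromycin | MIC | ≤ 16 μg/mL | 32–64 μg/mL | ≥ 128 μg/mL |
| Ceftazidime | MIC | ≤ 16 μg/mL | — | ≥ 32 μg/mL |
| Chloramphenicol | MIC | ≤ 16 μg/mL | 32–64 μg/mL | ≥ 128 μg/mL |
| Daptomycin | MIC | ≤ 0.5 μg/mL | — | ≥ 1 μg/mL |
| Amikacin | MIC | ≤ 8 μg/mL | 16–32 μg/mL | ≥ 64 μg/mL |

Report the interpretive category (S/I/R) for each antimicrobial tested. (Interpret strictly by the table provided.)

Ceftriaxone: 0.03 μg/mL is ≤ 0.5 μg/mL → susceptible
Daptomycin 0.25 μg/mL: ≤ 0.5 μg/mL ⇒ Susceptible
Clarithromycin (0.5 μg/mL) ≤ 16 μg/mL ⇒ susceptible
Amoxicillin-clavulanate (2 μg/mL) in 1–2 μg/mL → Intermediate
Chloramphenicol: 128 μg/mL is ≥ 128 μg/mL → R
Amikacin (2 μg/mL) ≤ 8 μg/mL → susceptible
Ceftazidime: 32 μg/mL is ≥ 32 μg/mL — resistant
Nafcillin (0.12 μg/mL) ≤ 0.12 μg/mL ⇒ susceptible
Linezolid 0.5 μg/mL: ≤ 2 μg/mL → S

S, S, S, I, R, S, R, S, S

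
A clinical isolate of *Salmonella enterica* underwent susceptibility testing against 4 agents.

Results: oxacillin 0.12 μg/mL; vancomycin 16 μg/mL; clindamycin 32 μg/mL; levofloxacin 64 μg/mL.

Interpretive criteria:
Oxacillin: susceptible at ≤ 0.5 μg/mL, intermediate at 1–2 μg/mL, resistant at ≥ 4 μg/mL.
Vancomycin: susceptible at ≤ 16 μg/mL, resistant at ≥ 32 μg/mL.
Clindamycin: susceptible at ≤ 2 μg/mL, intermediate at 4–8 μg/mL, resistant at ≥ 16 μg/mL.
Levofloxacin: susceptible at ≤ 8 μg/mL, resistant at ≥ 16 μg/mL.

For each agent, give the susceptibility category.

Oxacillin: 0.12 μg/mL is ≤ 0.5 μg/mL → susceptible
Vancomycin: 16 μg/mL is ≤ 16 μg/mL ⇒ Susceptible
Clindamycin 32 μg/mL: ≥ 16 μg/mL → Resistant
Levofloxacin 64 μg/mL: ≥ 16 μg/mL — Resistant

S, S, R, R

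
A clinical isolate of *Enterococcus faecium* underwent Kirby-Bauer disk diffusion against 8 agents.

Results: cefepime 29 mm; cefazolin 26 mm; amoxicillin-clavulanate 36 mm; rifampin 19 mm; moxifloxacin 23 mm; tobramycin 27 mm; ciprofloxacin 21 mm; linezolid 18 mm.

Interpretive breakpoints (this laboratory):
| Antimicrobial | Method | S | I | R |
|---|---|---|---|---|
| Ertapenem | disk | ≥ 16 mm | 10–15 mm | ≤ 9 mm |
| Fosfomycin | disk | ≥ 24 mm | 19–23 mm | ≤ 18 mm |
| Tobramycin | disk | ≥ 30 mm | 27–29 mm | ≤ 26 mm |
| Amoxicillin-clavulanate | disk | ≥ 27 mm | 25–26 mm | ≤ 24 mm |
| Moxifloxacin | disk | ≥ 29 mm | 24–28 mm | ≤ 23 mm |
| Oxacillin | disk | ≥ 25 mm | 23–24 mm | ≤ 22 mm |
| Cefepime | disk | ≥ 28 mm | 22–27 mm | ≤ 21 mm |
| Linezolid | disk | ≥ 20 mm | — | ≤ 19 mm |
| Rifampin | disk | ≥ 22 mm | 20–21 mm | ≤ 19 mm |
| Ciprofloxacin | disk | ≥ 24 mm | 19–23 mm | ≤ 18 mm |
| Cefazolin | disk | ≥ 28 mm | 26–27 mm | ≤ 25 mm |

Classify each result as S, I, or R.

Cefepime 29 mm: ≥ 28 mm ⇒ susceptible
Cefazolin: 26 mm is in 26–27 mm — I
Amoxicillin-clavulanate: 36 mm is ≥ 27 mm — S
Rifampin: 19 mm is ≤ 19 mm → R
Moxifloxacin 23 mm: ≤ 23 mm — R
Tobramycin: 27 mm is in 27–29 mm → Intermediate
Ciprofloxacin (21 mm) in 19–23 mm — Intermediate
Linezolid 18 mm: ≤ 19 mm → Resistant

S, I, S, R, R, I, I, R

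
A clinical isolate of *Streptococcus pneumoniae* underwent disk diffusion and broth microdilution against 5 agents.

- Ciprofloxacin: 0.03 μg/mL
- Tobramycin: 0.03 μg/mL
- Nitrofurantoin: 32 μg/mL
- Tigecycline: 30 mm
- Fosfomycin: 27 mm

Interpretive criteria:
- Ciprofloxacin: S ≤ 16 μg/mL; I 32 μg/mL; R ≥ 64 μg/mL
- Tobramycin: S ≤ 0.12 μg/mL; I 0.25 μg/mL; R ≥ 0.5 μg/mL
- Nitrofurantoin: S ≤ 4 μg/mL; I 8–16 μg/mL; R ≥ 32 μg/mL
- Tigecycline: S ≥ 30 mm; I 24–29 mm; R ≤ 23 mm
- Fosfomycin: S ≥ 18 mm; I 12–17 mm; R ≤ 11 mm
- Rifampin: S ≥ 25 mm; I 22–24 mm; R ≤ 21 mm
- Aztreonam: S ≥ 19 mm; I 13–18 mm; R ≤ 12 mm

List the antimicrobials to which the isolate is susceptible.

Ciprofloxacin 0.03 μg/mL: ≤ 16 μg/mL ⇒ Susceptible
Tobramycin (0.03 μg/mL) ≤ 0.12 μg/mL ⇒ Susceptible
Nitrofurantoin (32 μg/mL) ≥ 32 μg/mL — resistant
Tigecycline: 30 mm is ≥ 30 mm ⇒ Susceptible
Fosfomycin (27 mm) ≥ 18 mm → Susceptible

ciprofloxacin, tobramycin, tigecycline, fosfomycin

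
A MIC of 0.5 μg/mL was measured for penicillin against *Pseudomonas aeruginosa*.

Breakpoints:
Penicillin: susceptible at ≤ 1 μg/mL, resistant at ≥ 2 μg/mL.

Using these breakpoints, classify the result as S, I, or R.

Susceptible

Penicillin: 0.5 μg/mL is ≤ 1 μg/mL → S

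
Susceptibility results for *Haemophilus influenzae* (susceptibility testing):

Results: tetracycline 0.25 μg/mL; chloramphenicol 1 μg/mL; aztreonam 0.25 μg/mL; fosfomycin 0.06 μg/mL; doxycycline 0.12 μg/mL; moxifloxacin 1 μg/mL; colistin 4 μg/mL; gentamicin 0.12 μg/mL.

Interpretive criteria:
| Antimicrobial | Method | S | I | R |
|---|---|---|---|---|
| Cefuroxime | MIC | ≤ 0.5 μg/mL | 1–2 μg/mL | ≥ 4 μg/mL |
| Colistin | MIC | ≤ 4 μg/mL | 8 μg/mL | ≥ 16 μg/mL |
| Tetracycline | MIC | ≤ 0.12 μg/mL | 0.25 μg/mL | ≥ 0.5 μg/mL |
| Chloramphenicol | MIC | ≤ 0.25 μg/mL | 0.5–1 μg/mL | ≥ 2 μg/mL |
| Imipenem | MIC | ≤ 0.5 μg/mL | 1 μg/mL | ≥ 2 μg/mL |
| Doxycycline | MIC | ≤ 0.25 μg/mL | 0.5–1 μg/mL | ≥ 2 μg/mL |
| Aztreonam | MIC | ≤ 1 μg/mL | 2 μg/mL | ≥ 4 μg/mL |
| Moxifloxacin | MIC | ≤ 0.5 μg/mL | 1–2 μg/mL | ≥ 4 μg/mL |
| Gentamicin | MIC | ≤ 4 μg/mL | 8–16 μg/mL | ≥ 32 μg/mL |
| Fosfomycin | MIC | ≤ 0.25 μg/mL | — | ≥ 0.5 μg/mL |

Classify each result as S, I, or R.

Tetracycline: 0.25 μg/mL is = 0.25 μg/mL — Intermediate
Chloramphenicol 1 μg/mL: in 0.5–1 μg/mL → I
Aztreonam (0.25 μg/mL) ≤ 1 μg/mL — Susceptible
Fosfomycin: 0.06 μg/mL is ≤ 0.25 μg/mL — susceptible
Doxycycline (0.12 μg/mL) ≤ 0.25 μg/mL — S
Moxifloxacin 1 μg/mL: in 1–2 μg/mL ⇒ Intermediate
Colistin: 4 μg/mL is ≤ 4 μg/mL — S
Gentamicin 0.12 μg/mL: ≤ 4 μg/mL ⇒ Susceptible

I, I, S, S, S, I, S, S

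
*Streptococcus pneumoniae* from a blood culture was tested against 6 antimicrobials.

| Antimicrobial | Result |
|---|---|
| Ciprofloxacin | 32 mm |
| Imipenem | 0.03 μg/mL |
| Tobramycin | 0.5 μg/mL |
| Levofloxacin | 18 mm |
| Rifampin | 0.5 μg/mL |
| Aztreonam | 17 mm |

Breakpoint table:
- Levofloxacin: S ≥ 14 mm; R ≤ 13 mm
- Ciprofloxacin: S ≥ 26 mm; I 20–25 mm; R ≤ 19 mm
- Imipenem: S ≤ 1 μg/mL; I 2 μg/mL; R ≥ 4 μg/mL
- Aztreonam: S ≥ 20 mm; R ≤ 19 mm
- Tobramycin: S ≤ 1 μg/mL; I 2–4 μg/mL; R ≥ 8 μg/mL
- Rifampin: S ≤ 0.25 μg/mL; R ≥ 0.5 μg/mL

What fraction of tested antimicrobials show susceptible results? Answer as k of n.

4 of 6

Ciprofloxacin (32 mm) ≥ 26 mm → susceptible
Imipenem 0.03 μg/mL: ≤ 1 μg/mL ⇒ susceptible
Tobramycin: 0.5 μg/mL is ≤ 1 μg/mL ⇒ susceptible
Levofloxacin (18 mm) ≥ 14 mm ⇒ S
Rifampin: 0.5 μg/mL is ≥ 0.5 μg/mL → resistant
Aztreonam 17 mm: ≤ 19 mm → Resistant
Susceptible: 4/6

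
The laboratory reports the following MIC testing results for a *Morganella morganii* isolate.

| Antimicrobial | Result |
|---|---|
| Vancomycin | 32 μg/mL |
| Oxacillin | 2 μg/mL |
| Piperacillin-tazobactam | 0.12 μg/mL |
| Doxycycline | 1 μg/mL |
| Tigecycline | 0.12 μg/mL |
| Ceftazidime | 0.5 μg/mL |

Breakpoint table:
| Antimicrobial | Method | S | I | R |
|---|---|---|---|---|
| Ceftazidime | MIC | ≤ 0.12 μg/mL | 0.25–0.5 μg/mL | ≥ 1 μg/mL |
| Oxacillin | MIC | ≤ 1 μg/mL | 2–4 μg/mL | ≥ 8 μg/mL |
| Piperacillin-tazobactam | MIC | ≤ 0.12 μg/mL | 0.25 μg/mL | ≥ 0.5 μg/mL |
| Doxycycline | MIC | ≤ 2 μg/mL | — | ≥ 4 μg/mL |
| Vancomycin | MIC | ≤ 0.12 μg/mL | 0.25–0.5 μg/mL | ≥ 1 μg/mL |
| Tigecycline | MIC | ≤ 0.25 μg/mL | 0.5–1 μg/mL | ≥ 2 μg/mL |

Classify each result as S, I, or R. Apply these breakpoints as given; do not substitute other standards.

Vancomycin: 32 μg/mL is ≥ 1 μg/mL — resistant
Oxacillin (2 μg/mL) in 2–4 μg/mL — intermediate
Piperacillin-tazobactam (0.12 μg/mL) ≤ 0.12 μg/mL — S
Doxycycline (1 μg/mL) ≤ 2 μg/mL → S
Tigecycline: 0.12 μg/mL is ≤ 0.25 μg/mL → susceptible
Ceftazidime (0.5 μg/mL) in 0.25–0.5 μg/mL ⇒ I

R, I, S, S, S, I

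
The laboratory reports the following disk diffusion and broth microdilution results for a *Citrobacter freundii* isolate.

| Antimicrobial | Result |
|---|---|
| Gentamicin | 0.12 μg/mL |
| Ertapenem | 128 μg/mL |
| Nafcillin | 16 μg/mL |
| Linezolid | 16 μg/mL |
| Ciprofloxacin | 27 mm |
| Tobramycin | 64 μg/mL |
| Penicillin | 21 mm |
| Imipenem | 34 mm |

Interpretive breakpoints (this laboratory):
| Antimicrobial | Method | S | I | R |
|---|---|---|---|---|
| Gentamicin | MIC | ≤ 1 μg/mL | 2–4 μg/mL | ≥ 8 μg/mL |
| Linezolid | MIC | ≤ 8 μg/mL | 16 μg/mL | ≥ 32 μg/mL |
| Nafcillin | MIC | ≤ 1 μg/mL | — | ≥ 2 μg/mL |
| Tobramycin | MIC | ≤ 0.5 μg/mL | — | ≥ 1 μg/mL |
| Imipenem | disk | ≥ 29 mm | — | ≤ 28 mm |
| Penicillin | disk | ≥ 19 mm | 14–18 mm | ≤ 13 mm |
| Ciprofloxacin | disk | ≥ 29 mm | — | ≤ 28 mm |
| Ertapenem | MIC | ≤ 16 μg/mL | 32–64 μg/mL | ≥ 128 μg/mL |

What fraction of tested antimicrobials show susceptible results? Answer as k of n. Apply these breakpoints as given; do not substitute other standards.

Gentamicin: 0.12 μg/mL is ≤ 1 μg/mL ⇒ S
Ertapenem 128 μg/mL: ≥ 128 μg/mL ⇒ resistant
Nafcillin 16 μg/mL: ≥ 2 μg/mL ⇒ Resistant
Linezolid: 16 μg/mL is = 16 μg/mL ⇒ Intermediate
Ciprofloxacin 27 mm: ≤ 28 mm → R
Tobramycin: 64 μg/mL is ≥ 1 μg/mL — resistant
Penicillin (21 mm) ≥ 19 mm → S
Imipenem 34 mm: ≥ 29 mm — S
Susceptible: 3/8

3 of 8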